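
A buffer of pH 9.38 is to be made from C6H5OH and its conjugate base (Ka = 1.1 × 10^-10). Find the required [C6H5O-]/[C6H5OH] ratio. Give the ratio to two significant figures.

pKa = -log(1.1 × 10^-10) = 9.959
pH = pKa + log(r) ⇒ log(r) = 9.38 − 9.959 = -0.579
r = [C6H5O-]/[C6H5OH] = 10^(-0.579) = 0.264

ratio = 0.26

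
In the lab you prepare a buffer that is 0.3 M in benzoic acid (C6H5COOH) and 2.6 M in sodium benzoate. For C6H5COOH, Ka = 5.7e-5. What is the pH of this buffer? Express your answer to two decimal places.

pH = 5.18

pKa = −log(5.7 × 10^-5) = 4.244
Using pH = pKa + log([base]/[acid]) with [base]/[acid] = 2.6/0.3:
pH = 4.244 + (+0.938) = 5.18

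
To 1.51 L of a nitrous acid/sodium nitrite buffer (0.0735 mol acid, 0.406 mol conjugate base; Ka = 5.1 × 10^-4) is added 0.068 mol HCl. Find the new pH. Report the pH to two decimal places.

pH = 3.67

Added H+ converts NO2- to HNO2: HNO2 → 0.142 mol, NO2- → 0.338 mol.
pKa = −log(5.1 × 10^-4) = 3.292
Henderson–Hasselbalch with mole ratio 0.338/0.142: pH = 3.292 + (+0.377)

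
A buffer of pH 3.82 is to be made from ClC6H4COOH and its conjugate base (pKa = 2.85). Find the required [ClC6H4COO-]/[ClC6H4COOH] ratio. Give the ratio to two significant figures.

ratio = 9.3

pH = pKa + log(r) ⇒ log(r) = 3.82 − 2.85 = +0.97
r = [ClC6H4COO-]/[ClC6H4COOH] = 10^(+0.97) = 9.33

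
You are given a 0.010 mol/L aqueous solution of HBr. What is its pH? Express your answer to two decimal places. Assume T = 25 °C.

HBr is a strong acid and dissociates completely, so [H+] = 0.010 M.
pH = -log(0.01) = 2.00

pH = 2.00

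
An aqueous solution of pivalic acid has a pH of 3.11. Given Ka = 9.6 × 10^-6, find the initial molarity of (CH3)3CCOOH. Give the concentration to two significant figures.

C₀ = 6.4 × 10^-2 M

[H+] = 10^(-3.11) = 7.76 × 10^-4 M = x
Ka = x²/(C₀ − x) ⇒ C₀ = x + x²/Ka
C₀ = 7.76 × 10^-4 + (7.76 × 10^-4)²/(9.6 × 10^-6) = 6.35 × 10^-2 M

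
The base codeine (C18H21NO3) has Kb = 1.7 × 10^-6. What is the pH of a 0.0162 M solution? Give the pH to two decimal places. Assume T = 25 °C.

pH = 10.22

C18H21NO3 + H2O ⇌ C18H22NO3+ + OH-
Kb = [OH-]²/(0.0162 − [OH-]) = 1.7 × 10^-6
Since Kb ≪ C₀, [OH-] ≈ √(Kb·C₀) = 1.66 × 10^-4 M.
([OH-]/C₀ = 1% < 5%, so the approximation holds.)
pOH = 3.78, so pH = 14.00 − pOH = 10.22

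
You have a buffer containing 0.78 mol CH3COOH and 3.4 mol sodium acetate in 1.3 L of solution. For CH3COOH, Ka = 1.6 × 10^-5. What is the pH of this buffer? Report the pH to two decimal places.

pH = 5.44

pKa = −log(1.6 × 10^-5) = 4.796
Using pH = pKa + log([base]/[acid]) with [base]/[acid] = 3.4/0.78:
pH = 4.796 + (+0.639) = 5.44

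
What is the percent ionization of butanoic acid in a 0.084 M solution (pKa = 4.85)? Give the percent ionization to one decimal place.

CH3(CH2)2COOH ⇌ CH3(CH2)2COO- + H+; let x = [H+] at equilibrium.
Ka = 10^(−4.85) = 1.41 × 10^-5
x ≈ √(Ka·C₀) = √(1.41 × 10^-5 × 0.084) = 1.09 × 10^-3 M
% ionization = x/C₀ × 100% = 1.09 × 10^-3/0.084 × 100% = 1.3%

1.3%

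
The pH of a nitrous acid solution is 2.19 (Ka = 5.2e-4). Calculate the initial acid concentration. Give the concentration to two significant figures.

C₀ = 8.7 × 10^-2 M

[H+] = 10^(-2.19) = 6.46 × 10^-3 M = x
Ka = x²/(C₀ − x) ⇒ C₀ = x + x²/Ka
C₀ = 6.46 × 10^-3 + (6.46 × 10^-3)²/(5.2 × 10^-4) = 8.67 × 10^-2 M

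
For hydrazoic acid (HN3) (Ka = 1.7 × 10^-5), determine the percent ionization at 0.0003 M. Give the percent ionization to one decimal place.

HN3 ⇌ N3- + H+; let x = [H+] at equilibrium.
Solve x² + 1.7e-05x − 5.1e-09 = 0 → x = 6.34 × 10^-5 M
Fraction ionized = 6.34 × 10^-5 / 0.0003 = 0.2113 → 21.1%

21.1%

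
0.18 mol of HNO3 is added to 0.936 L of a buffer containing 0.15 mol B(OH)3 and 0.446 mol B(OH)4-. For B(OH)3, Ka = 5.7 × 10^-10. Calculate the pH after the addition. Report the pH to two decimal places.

pH = 9.15

After neutralization: n(B(OH)3) = 0.33 mol, n(B(OH)4-) = 0.266 mol.
pKa = −log(5.7 × 10^-10) = 9.244
pH = pKa + log(n_B(OH)4-/n_B(OH)3) = 9.244 + log(0.266/0.33) = 9.244 + (-0.094)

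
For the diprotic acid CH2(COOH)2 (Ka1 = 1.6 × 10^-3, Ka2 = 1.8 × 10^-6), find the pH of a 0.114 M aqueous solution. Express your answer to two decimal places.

pH = 1.90

Since Ka1 ≫ Ka2, the first ionization dominates [H+].
Ka1 = x²/(0.114 − x) = 1.6 × 10^-3
Solving the quadratic: x = (−Ka1 + √(Ka1² + 4·Ka1·C₀))/2 = 1.27 × 10^-2 M
pH = −log(1.27 × 10^-2) = 1.90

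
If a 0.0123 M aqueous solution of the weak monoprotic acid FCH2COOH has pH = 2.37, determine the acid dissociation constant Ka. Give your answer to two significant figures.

Ka = 2.3 × 10^-3

[H+] = 10^(-2.37) = 4.27 × 10^-3 M
At equilibrium [HA] = 0.0123 − 4.27 × 10^-3 = 8.03 × 10^-3 M
Ka = [H+][A-]/[HA] = (4.27 × 10^-3)² / 8.03 × 10^-3 = 2.3 × 10^-3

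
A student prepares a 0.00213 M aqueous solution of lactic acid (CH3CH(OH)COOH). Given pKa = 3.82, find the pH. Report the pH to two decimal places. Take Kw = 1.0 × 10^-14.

CH3CH(OH)COOH ⇌ CH3CH(OH)COO- + H+
Ka = 10^(−3.82) = 1.51 × 10^-4
From the ICE table, Ka = [H+]²/(0.00213 − [H+]) = 1.51 × 10^-4.
Here C₀/Ka ≈ 14.1, so the small-[H+] approximation fails. Use the quadratic:
[H+] = (−Ka + √(Ka² + 4·Ka·C₀))/2 = 4.97 × 10^-4 M
pH = −log[H+] = −log(4.97 × 10^-4) = 3.30

pH = 3.30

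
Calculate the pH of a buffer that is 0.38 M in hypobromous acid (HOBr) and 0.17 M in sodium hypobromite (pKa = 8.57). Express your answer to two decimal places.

pH = pKa + log([A⁻]/[HA]) = 8.57 + log(0.17/0.38)
pH = 8.57 + (-0.349) = 8.22

pH = 8.22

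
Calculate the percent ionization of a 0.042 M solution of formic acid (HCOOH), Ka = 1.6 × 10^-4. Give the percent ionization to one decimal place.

HCOOH ⇌ HCOO- + H+; let x = [H+] at equilibrium.
Solve x² + 0.00016x − 6.72e-06 = 0 → x = 2.51 × 10^-3 M
% ionization = x/C₀ × 100% = 2.51 × 10^-3/0.042 × 100% = 6.0%

6.0%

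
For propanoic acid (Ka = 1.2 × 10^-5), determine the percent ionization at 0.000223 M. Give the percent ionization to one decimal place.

20.7%

CH3CH2COOH ⇌ CH3CH2COO- + H+; let x = [H+] at equilibrium.
Ka = x²/(C₀ − x); solving the quadratic gives x = 4.61 × 10^-5 M.
% ionization = x/C₀ × 100% = 4.61 × 10^-5/0.000223 × 100% = 20.7%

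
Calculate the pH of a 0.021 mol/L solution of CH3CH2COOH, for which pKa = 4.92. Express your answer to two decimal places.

CH3CH2COOH ⇌ CH3CH2COO- + H+
Ka = 10^(−4.92) = 1.20 × 10^-5
Let x = [H+] at equilibrium. Ka = x²/(0.021 − x).
Assume x ≪ 0.021: x ≈ √(1.20 × 10^-5 × 0.021) = 5.02 × 10^-4 M
(x/C₀ = 2.4% < 5%, so the approximation holds.)
pH = −log(5.02 × 10^-4) = 3.30

pH = 3.30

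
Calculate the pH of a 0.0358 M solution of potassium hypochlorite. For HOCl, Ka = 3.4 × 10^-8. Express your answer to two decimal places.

OCl- is the conjugate base of the weak acid HOCl.
Kb = Kw/Ka = 1.0×10^-14 / 3.4 × 10^-8 = 2.94 × 10^-7
Let x = [OH-] at equilibrium. Kb = x²/(0.0358 − x).
Assume x ≪ 0.0358: x ≈ √(2.94 × 10^-7 × 0.0358) = 1.03 × 10^-4 M
(x/C₀ = 0.29% < 5%, so the approximation holds.)
pOH = −log(1.03 × 10^-4) = 3.99; pH = 14.00 − 3.99 = 10.01

pH = 10.01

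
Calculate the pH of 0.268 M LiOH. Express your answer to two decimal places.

LiOH is a strong base; [OH-] = 0.268 M.
pOH = -log(0.268) = 0.57
pH = 14.00 - 0.57 = 13.43

pH = 13.43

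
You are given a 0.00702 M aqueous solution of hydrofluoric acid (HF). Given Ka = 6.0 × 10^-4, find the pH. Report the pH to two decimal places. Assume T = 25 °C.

HF ⇌ F- + H+
Ka = [H+]²/(0.00702 − [H+]) = 6.0 × 10^-4
Here C₀/Ka ≈ 11.7, so the small-[H+] approximation fails. Use the quadratic:
[H+] = [−0.0006 + √(0.0006² + 1.68e-05)]/2 = 1.77 × 10^-3 M
pH = −log(1.77 × 10^-3) = 2.75

pH = 2.75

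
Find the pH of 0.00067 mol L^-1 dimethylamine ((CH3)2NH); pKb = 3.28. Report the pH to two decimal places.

pH = 10.59

(CH3)2NH + H2O ⇌ (CH3)2NH2+ + OH-
Kb = 10^(−3.28) = 5.25 × 10^-4
From the ICE table, Kb = x²/(0.00067 − x) = 5.25 × 10^-4.
Here C₀/Kb ≈ 1.28, so the small-x approximation fails. Use the quadratic:
x = [−0.000525 + √(0.000525² + 1.41e-06)]/2 = 3.86 × 10^-4 M
pOH = 3.41, so pH = 14.00 − pOH = 10.59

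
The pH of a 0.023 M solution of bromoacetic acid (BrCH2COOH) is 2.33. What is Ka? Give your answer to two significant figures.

[H+] = 10^(-2.33) = 4.68 × 10^-3 M
At equilibrium [HA] = 0.023 − 4.68 × 10^-3 = 1.83 × 10^-2 M
Ka = [H+][A-]/[HA] = (4.68 × 10^-3)² / 1.83 × 10^-2 = 1.2 × 10^-3

Ka = 1.2 × 10^-3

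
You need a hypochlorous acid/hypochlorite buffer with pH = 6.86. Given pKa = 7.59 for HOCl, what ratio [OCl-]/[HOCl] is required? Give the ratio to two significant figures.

pH = pKa + log(r) ⇒ log(r) = 6.86 − 7.59 = -0.73
r = [OCl-]/[HOCl] = 10^(-0.73) = 0.186

ratio = 0.19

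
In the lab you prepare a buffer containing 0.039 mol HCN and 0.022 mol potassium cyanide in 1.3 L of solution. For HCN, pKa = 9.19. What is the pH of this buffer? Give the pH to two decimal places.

pH = 8.94

pH = pKa + log([A⁻]/[HA]) = 9.19 + log(0.022/0.039)
pH = 9.19 + (-0.249) = 8.94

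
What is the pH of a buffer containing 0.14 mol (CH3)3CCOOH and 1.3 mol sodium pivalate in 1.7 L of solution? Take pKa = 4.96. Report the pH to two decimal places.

pH = 5.93

Using pH = pKa + log([base]/[acid]) with [base]/[acid] = 1.3/0.14:
pH = 4.96 + (+0.968) = 5.93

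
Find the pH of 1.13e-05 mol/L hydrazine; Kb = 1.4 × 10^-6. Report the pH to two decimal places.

pH = 8.52

N2H4 + H2O ⇌ N2H5+ + OH-
From the ICE table, Kb = [OH-]²/(1.13e-05 − [OH-]) = 1.4 × 10^-6.
The 5% rule fails; solving [OH-]² + Kb·[OH-] − Kb·C₀ = 0 exactly:
[OH-] = (−Kb + √(Kb² + 4·Kb·C₀))/2 = 3.34 × 10^-6 M
pOH = 5.48, so pH = 14.00 − pOH = 8.52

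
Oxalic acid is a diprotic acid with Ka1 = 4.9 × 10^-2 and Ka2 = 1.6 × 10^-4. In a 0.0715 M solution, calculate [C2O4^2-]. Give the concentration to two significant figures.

1.6 × 10^-4 M

First ionization gives [H+] ≈ [HC2O4-] = 3.96 × 10^-2 M.
Second step: Ka2 = [H+][C2O4^2-]/[HC2O4-] ≈ [C2O4^2-] (since [H+] ≈ [HC2O4-]).
So [C2O4^2-] ≈ Ka2.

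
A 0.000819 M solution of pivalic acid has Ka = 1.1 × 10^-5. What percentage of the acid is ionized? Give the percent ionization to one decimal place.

(CH3)3CCOOH ⇌ (CH3)3CCOO- + H+; let x = [H+] at equilibrium.
Ka = x²/(C₀ − x); solving the quadratic gives x = 8.96 × 10^-5 M.
Fraction ionized = 8.96 × 10^-5 / 0.000819 = 0.1094 → 10.9%

10.9%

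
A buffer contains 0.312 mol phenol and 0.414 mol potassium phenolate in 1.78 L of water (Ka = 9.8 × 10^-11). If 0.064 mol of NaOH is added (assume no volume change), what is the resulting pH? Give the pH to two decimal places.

OH- converts C6H5OH to C6H5O-: C6H5OH → 0.248 mol, C6H5O- → 0.478 mol.
pKa = −log(9.8 × 10^-11) = 10.009
pH = pKa + log(n_C6H5O-/n_C6H5OH) = 10.009 + log(0.478/0.248) = 10.009 + (+0.285)

pH = 10.29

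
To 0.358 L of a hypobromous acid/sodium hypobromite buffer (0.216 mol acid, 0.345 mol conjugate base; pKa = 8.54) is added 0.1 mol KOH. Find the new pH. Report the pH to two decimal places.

pH = 9.12

After neutralization: n(HOBr) = 0.116 mol, n(OBr-) = 0.445 mol.
pH = pKa + log([A⁻]/[HA]) = 8.54 + log(0.445/0.116) = 8.54 +0.584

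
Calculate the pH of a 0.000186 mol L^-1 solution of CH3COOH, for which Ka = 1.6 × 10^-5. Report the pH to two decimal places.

CH3COOH ⇌ CH3COO- + H+
From the ICE table, Ka = [H+]²/(0.000186 − [H+]) = 1.6 × 10^-5.
Here C₀/Ka ≈ 11.6, so the small-[H+] approximation fails. Use the quadratic:
[H+] = [−1.6e-05 + √(1.6e-05² + 1.19e-08)]/2 = 4.71 × 10^-5 M
pH = −log(4.71 × 10^-5) = 4.33

pH = 4.33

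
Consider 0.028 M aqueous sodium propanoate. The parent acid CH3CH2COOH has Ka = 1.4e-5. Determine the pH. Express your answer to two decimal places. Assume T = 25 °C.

pH = 8.65

CH3CH2COO- is the conjugate base of the weak acid CH3CH2COOH.
Kb = Kw/Ka = 1.0×10^-14 / 1.4 × 10^-5 = 7.14 × 10^-10
Kb = [OH-]²/(0.028 − [OH-]) = 7.14 × 10^-10
Since Kb ≪ C₀, [OH-] ≈ √(Kb·C₀) = 4.47 × 10^-6 M.
pOH = −log(4.47 × 10^-6) = 5.35; pH = 14.00 − 5.35 = 8.65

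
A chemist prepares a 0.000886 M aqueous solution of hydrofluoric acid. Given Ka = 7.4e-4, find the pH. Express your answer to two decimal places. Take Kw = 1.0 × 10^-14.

pH = 3.28

HF ⇌ F- + H+
Let x = [H+] at equilibrium. Ka = x²/(0.000886 − x).
x is not negligible relative to C₀; solve x² + 0.00074·x − 6.56e-07 = 0.
x = (−Ka + √(Ka² + 4·Ka·C₀))/2 = 5.20 × 10^-4 M
pH = −log[H+] = −log(5.20 × 10^-4) = 3.28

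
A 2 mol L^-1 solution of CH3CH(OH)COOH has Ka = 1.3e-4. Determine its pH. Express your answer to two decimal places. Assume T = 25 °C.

pH = 1.79

CH3CH(OH)COOH ⇌ CH3CH(OH)COO- + H+
Let x = [H+] at equilibrium. Ka = x²/(2 − x).
Since Ka ≪ C₀, x ≈ √(Ka·C₀) = 1.61 × 10^-2 M.
Check: 0.81% ionized — well under 5%, approximation valid.
pH = −log(1.61 × 10^-2) = 1.79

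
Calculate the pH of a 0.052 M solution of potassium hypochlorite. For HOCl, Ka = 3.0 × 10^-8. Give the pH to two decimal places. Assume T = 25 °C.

OCl- is the conjugate base of the weak acid HOCl.
Kb = Kw/Ka = 1.0×10^-14 / 3.0 × 10^-8 = 3.33 × 10^-7
Kb = [OH-]²/(0.052 − [OH-]) = 3.33 × 10^-7
Assume [OH-] ≪ 0.052: [OH-] ≈ √(3.33 × 10^-7 × 0.052) = 1.32 × 10^-4 M
Check: 0.25% ionized — well under 5%, approximation valid.
pOH = 3.88, so pH = 14.00 − pOH = 10.12

pH = 10.12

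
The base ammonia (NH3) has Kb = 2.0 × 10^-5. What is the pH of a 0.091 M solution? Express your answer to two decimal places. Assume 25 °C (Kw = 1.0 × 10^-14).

NH3 + H2O ⇌ NH4+ + OH-
Kb = [OH-]²/(0.091 − [OH-]) = 2.0 × 10^-5
Assume [OH-] ≪ 0.091: [OH-] ≈ √(2.0 × 10^-5 × 0.091) = 1.35 × 10^-3 M
pOH = 2.87, so pH = 14.00 − pOH = 11.13

pH = 11.13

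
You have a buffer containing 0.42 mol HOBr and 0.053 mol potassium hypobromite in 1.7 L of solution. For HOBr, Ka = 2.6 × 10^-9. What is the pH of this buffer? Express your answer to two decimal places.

pKa = −log(2.6 × 10^-9) = 8.585
Using pH = pKa + log([base]/[acid]) with [base]/[acid] = 0.053/0.42:
pH = 8.585 + (-0.899) = 7.69

pH = 7.69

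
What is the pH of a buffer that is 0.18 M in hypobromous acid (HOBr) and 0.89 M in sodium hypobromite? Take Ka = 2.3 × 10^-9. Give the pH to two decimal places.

pKa = −log(2.3 × 10^-9) = 8.638
pH = pKa + log([A⁻]/[HA]) = 8.638 + log(0.89/0.18)
pH = 8.638 + (+0.694) = 9.33

pH = 9.33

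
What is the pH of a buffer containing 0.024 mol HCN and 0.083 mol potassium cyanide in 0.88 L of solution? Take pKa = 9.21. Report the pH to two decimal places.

pH = pKa + log([A⁻]/[HA]) = 9.21 + log(0.083/0.024)
pH = 9.21 + (+0.539) = 9.75

pH = 9.75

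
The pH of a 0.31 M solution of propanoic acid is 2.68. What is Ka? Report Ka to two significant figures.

Ka = 1.4 × 10^-5

[H+] = 10^(-2.68) = 2.09 × 10^-3 M
At equilibrium [HA] = 0.31 − 2.09 × 10^-3 = 3.08 × 10^-1 M
Ka = [H+][A-]/[HA] = (2.09 × 10^-3)² / 3.08 × 10^-1 = 1.4 × 10^-5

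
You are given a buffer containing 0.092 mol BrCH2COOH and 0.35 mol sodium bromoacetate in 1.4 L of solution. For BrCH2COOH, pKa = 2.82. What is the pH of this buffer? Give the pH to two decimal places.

Henderson–Hasselbalch: pH = pKa + log([BrCH2COO-]/[BrCH2COOH]) = 2.82 + log(0.35/0.092)
pH = 2.82 + (+0.580) = 3.40

pH = 3.40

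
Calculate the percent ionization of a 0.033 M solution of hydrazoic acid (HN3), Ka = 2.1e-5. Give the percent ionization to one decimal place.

2.5%

HN3 ⇌ N3- + H+; let x = [H+] at equilibrium.
x ≈ √(Ka·C₀) = √(2.1 × 10^-5 × 0.033) = 8.32 × 10^-4 M
% ionization = x/C₀ × 100% = 8.32 × 10^-4/0.033 × 100% = 2.5%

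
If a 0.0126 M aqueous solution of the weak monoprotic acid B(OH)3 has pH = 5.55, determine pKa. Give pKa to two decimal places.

[H+] = 10^(-5.55) = 2.82 × 10^-6 M
At equilibrium [HA] = 0.0126 − 2.82 × 10^-6 = 1.26 × 10^-2 M
Ka = [H+][A-]/[HA] = (2.82 × 10^-6)² / 1.26 × 10^-2 = 6.31 × 10^-10
pKa = -log(6.31 × 10^-10) = 9.20

pKa = 9.20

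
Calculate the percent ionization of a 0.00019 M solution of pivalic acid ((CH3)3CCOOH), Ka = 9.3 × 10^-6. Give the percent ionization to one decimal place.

19.8%

(CH3)3CCOOH ⇌ (CH3)3CCOO- + H+; let x = [H+] at equilibrium.
Solve x² + 9.3e-06x − 1.77e-09 = 0 → x = 3.76 × 10^-5 M
% ionization = x/C₀ × 100% = 3.76 × 10^-5/0.00019 × 100% = 19.8%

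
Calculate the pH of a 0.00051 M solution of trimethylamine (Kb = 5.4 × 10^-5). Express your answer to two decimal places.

(CH3)3N + H2O ⇌ (CH3)3NH+ + OH-
From the ICE table, Kb = [OH-]²/(0.00051 − [OH-]) = 5.4 × 10^-5.
The 5% rule fails; solving [OH-]² + Kb·[OH-] − Kb·C₀ = 0 exactly:
[OH-] = (−Kb + √(Kb² + 4·Kb·C₀))/2 = 1.41 × 10^-4 M
pOH = −log(1.41 × 10^-4) = 3.85; pH = 14.00 − 3.85 = 10.15

pH = 10.15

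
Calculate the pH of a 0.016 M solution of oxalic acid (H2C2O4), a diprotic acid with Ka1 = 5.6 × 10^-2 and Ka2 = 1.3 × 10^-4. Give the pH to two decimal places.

Ka1 ≫ Ka2, so treat the first dissociation as the only significant source of H+.
Ka1 = x²/(0.016 − x) = 5.6 × 10^-2
Solving the quadratic: x = (−Ka1 + √(Ka1² + 4·Ka1·C₀))/2 = 1.30 × 10^-2 M
pH = −log(1.30 × 10^-2) = 1.89

pH = 1.89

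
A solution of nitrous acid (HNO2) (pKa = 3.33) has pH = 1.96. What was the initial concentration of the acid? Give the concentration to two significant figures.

[H+] = 10^(-1.96) = 1.10 × 10^-2 M = x
Ka = 10^(−3.33) = 4.68 × 10^-4
Ka = x²/(C₀ − x) ⇒ C₀ = x + x²/Ka
C₀ = 1.10 × 10^-2 + (1.10 × 10^-2)²/(4.68 × 10^-4) = 2.70 × 10^-1 M

C₀ = 2.7 × 10^-1 M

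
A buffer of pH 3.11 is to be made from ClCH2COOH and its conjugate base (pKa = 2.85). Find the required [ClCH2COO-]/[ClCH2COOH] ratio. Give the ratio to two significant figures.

ratio = 1.8

pH = pKa + log(r) ⇒ log(r) = 3.11 − 2.85 = +0.26
r = [ClCH2COO-]/[ClCH2COOH] = 10^(+0.26) = 1.82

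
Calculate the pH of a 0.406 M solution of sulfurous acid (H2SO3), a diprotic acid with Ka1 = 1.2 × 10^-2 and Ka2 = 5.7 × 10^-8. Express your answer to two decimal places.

pH = 1.19

Since Ka1 ≫ Ka2, the first ionization dominates [H+].
Ka1 = x²/(0.406 − x) = 1.2 × 10^-2
Solving the quadratic: x = (−Ka1 + √(Ka1² + 4·Ka1·C₀))/2 = 6.41 × 10^-2 M
pH = −log(6.41 × 10^-2) = 1.19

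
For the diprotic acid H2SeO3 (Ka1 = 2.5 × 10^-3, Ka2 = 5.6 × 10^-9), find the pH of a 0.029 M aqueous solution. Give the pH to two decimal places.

Since Ka1 ≫ Ka2, the first ionization dominates [H+].
Ka1 = x²/(0.029 − x) = 2.5 × 10^-3
Solving the quadratic: x = (−Ka1 + √(Ka1² + 4·Ka1·C₀))/2 = 7.36 × 10^-3 M
pH = −log(7.36 × 10^-3) = 2.13

pH = 2.13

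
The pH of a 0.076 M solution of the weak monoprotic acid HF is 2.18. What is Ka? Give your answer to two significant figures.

[H+] = 10^(-2.18) = 6.61 × 10^-3 M
At equilibrium [HA] = 0.076 − 6.61 × 10^-3 = 6.94 × 10^-2 M
Ka = [H+][A-]/[HA] = (6.61 × 10^-3)² / 6.94 × 10^-2 = 6.3 × 10^-4

Ka = 6.3 × 10^-4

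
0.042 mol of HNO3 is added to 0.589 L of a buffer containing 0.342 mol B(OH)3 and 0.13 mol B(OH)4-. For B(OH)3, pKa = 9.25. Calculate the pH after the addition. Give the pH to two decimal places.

Added H+ converts B(OH)4- to B(OH)3: B(OH)3 → 0.384 mol, B(OH)4- → 0.088 mol.
Henderson–Hasselbalch with mole ratio 0.088/0.384: pH = 9.25 + (-0.640)

pH = 8.61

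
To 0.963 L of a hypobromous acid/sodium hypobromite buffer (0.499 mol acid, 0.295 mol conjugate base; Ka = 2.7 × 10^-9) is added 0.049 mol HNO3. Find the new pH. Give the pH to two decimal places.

pH = 8.22

After neutralization: n(HOBr) = 0.548 mol, n(OBr-) = 0.246 mol.
pKa = −log(2.7 × 10^-9) = 8.569
pH = pKa + log(n_OBr-/n_HOBr) = 8.569 + log(0.246/0.548) = 8.569 + (-0.348)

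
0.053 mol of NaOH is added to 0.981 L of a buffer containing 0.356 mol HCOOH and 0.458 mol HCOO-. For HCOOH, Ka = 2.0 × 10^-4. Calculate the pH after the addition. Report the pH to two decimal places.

pH = 3.93

After neutralization: n(HCOOH) = 0.303 mol, n(HCOO-) = 0.511 mol.
pKa = −log(2.0 × 10^-4) = 3.699
pH = pKa + log(n_HCOO-/n_HCOOH) = 3.699 + log(0.511/0.303) = 3.699 + (+0.227)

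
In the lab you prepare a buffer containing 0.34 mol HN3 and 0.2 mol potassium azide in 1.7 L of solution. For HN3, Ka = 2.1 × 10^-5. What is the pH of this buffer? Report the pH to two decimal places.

pKa = −log(2.1 × 10^-5) = 4.678
pH = pKa + log([A⁻]/[HA]) = 4.678 + log(0.2/0.34)
pH = 4.678 + (-0.230) = 4.45

pH = 4.45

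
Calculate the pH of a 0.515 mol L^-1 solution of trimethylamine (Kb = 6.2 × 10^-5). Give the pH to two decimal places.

(CH3)3N + H2O ⇌ (CH3)3NH+ + OH-
Kb = x²/(0.515 − x) = 6.2 × 10^-5
Neglecting x in the denominator: x = √(6.2 × 10^-5 × 0.515) = 5.65 × 10^-3 M
(x/C₀ = 1.1% < 5%, so the approximation holds.)
pOH = −log(5.65 × 10^-3) = 2.25; pH = 14.00 − 2.25 = 11.75

pH = 11.75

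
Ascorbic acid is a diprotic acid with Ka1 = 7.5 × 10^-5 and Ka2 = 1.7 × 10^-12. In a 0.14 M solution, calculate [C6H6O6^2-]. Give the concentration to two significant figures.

1.7 × 10^-12 M

First ionization gives [H+] ≈ [HC6H6O6-] = 3.24 × 10^-3 M.
Second step: Ka2 = [H+][C6H6O6^2-]/[HC6H6O6-] ≈ [C6H6O6^2-] (since [H+] ≈ [HC6H6O6-]).
So [C6H6O6^2-] ≈ Ka2.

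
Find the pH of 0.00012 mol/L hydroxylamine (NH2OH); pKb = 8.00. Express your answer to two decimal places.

NH2OH + H2O ⇌ NH3OH+ + OH-
Kb = 10^(−8.00) = 1.00 × 10^-8
From the ICE table, Kb = x²/(0.00012 − x) = 1.00 × 10^-8.
Since Kb ≪ C₀, x ≈ √(Kb·C₀) = 1.10 × 10^-6 M.
Check: 0.91% ionized — well under 5%, approximation valid.
pOH = 5.96, so pH = 14.00 − pOH = 8.04

pH = 8.04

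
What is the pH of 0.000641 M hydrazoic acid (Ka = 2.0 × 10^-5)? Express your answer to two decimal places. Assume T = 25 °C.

pH = 3.98

HN3 ⇌ N3- + H+
Ka = [H+]²/(0.000641 − [H+]) = 2.0 × 10^-5
[H+] is not negligible relative to C₀; solve [H+]² + 2e-05·[H+] − 1.28e-08 = 0.
[H+] = (−Ka + √(Ka² + 4·Ka·C₀))/2 = 1.04 × 10^-4 M
pH = −log[H+] = −log(1.04 × 10^-4) = 3.98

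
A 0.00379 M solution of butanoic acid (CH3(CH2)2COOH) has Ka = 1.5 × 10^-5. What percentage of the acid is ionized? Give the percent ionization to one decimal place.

6.1%

CH3(CH2)2COOH ⇌ CH3(CH2)2COO- + H+; let x = [H+] at equilibrium.
Ka = x²/(C₀ − x); solving the quadratic gives x = 2.31 × 10^-4 M.
% ionization = x/C₀ × 100% = 2.31 × 10^-4/0.00379 × 100% = 6.1%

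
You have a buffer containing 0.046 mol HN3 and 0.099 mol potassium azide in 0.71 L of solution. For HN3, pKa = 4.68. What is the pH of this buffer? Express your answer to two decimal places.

Henderson–Hasselbalch: pH = pKa + log([N3-]/[HN3]) = 4.68 + log(0.099/0.046)
pH = 4.68 + (+0.333) = 5.01

pH = 5.01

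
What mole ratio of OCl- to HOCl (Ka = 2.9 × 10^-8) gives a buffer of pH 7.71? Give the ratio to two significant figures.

pKa = -log(2.9 × 10^-8) = 7.538
pH = pKa + log(r) ⇒ log(r) = 7.71 − 7.538 = +0.172
r = [OCl-]/[HOCl] = 10^(+0.172) = 1.49

ratio = 1.5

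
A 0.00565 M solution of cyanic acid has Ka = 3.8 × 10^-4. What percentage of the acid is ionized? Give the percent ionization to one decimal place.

HOCN ⇌ OCN- + H+; let x = [H+] at equilibrium.
Solve x² + 0.00038x − 2.15e-06 = 0 → x = 1.29 × 10^-3 M
Fraction ionized = 1.29 × 10^-3 / 0.00565 = 0.2283 → 22.8%

22.8%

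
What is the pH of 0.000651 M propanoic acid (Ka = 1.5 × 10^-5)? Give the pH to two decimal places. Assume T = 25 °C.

pH = 4.04

CH3CH2COOH ⇌ CH3CH2COO- + H+
From the ICE table, Ka = x²/(0.000651 − x) = 1.5 × 10^-5.
x is not negligible relative to C₀; solve x² + 1.5e-05·x − 9.77e-09 = 0.
x = (−Ka + √(Ka² + 4·Ka·C₀))/2 = 9.16 × 10^-5 M
pH = −log[H+] = −log(9.16 × 10^-5) = 4.04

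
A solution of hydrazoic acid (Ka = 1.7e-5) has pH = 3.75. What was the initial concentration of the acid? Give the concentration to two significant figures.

[H+] = 10^(-3.75) = 1.78 × 10^-4 M = x
Ka = x²/(C₀ − x) ⇒ C₀ = x + x²/Ka
C₀ = 1.78 × 10^-4 + (1.78 × 10^-4)²/(1.7 × 10^-5) = 2.04 × 10^-3 M

C₀ = 2.0 × 10^-3 M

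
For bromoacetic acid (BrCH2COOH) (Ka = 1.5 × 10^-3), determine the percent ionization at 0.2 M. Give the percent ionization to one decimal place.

8.3%

BrCH2COOH ⇌ BrCH2COO- + H+; let x = [H+] at equilibrium.
Solve x² + 0.0015x − 0.0003 = 0 → x = 1.66 × 10^-2 M
% ionization = x/C₀ × 100% = 1.66 × 10^-2/0.2 × 100% = 8.3%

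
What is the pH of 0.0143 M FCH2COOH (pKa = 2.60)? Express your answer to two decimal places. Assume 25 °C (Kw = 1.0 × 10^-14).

FCH2COOH ⇌ FCH2COO- + H+
Ka = 10^(−2.60) = 2.51 × 10^-3
From the ICE table, Ka = x²/(0.0143 − x) = 2.51 × 10^-3.
x is not negligible relative to C₀; solve x² + 0.00251·x − 3.59e-05 = 0.
x = (−Ka + √(Ka² + 4·Ka·C₀))/2 = 4.87 × 10^-3 M
pH = −log[H+] = −log(4.87 × 10^-3) = 2.31

pH = 2.31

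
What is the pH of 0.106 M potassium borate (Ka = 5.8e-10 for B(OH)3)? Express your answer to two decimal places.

B(OH)4- is the conjugate base of the weak acid B(OH)3.
Kb = Kw/Ka = 1.0×10^-14 / 5.8 × 10^-10 = 1.72 × 10^-5
Kb = [OH-]²/(0.106 − [OH-]) = 1.72 × 10^-5
Assume [OH-] ≪ 0.106: [OH-] ≈ √(1.72 × 10^-5 × 0.106) = 1.35 × 10^-3 M
Check: 1.3% ionized — well under 5%, approximation valid.
pOH = 2.87, so pH = 14.00 − pOH = 11.13

pH = 11.13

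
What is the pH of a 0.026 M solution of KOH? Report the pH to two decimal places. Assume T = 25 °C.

pH = 12.41

KOH is a strong base; [OH-] = 0.026 M.
pOH = -log(0.026) = 1.59
pH = 14.00 - 1.59 = 12.41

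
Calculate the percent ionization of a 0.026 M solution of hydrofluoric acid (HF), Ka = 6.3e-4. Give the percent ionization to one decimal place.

HF ⇌ F- + H+; let x = [H+] at equilibrium.
Solve x² + 0.00063x − 1.64e-05 = 0 → x = 3.74 × 10^-3 M
Fraction ionized = 3.74 × 10^-3 / 0.026 = 0.1438 → 14.4%

14.4%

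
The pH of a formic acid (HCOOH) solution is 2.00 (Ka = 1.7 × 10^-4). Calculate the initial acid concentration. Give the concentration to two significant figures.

[H+] = 10^(-2.00) = 1.00 × 10^-2 M = x
Ka = x²/(C₀ − x) ⇒ C₀ = x + x²/Ka
C₀ = 1.00 × 10^-2 + (1.00 × 10^-2)²/(1.7 × 10^-4) = 5.98 × 10^-1 M

C₀ = 6.0 × 10^-1 M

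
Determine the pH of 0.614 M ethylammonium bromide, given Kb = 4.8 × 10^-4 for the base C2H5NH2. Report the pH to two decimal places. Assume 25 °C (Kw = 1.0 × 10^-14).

C2H5NH3+ is the conjugate acid of the weak base C2H5NH2.
Ka = Kw/Kb = 1.0×10^-14 / 4.8 × 10^-4 = 2.08 × 10^-11
Let x = [H+] at equilibrium. Ka = x²/(0.614 − x).
Assume x ≪ 0.614: x ≈ √(2.08 × 10^-11 × 0.614) = 3.57 × 10^-6 M
pH = −log(3.57 × 10^-6) = 5.45

pH = 5.45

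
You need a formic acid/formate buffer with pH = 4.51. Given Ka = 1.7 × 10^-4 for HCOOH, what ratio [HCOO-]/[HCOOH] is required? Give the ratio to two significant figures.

ratio = 5.5

pKa = -log(1.7 × 10^-4) = 3.770
pH = pKa + log(r) ⇒ log(r) = 4.51 − 3.770 = +0.740
r = [HCOO-]/[HCOOH] = 10^(+0.740) = 5.5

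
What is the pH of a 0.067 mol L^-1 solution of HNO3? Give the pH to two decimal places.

pH = 1.17

HNO3 is a strong acid and dissociates completely, so [H+] = 0.067 M.
pH = -log(0.067) = 1.17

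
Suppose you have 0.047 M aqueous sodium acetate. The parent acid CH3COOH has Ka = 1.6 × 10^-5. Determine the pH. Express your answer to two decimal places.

CH3COO- is the conjugate base of the weak acid CH3COOH.
Kb = Kw/Ka = 1.0×10^-14 / 1.6 × 10^-5 = 6.25 × 10^-10
From the ICE table, Kb = [OH-]²/(0.047 − [OH-]) = 6.25 × 10^-10.
Assume [OH-] ≪ 0.047: [OH-] ≈ √(6.25 × 10^-10 × 0.047) = 5.42 × 10^-6 M
([OH-]/C₀ = 0.012% < 5%, so the approximation holds.)
pOH = 5.27, so pH = 14.00 − pOH = 8.73

pH = 8.73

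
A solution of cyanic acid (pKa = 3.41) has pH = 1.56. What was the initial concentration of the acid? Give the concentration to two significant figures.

C₀ = 2.0 M

[H+] = 10^(-1.56) = 2.75 × 10^-2 M = x
Ka = 10^(−3.41) = 3.89 × 10^-4
Ka = x²/(C₀ − x) ⇒ C₀ = x + x²/Ka
C₀ = 2.75 × 10^-2 + (2.75 × 10^-2)²/(3.89 × 10^-4) = 1.97 M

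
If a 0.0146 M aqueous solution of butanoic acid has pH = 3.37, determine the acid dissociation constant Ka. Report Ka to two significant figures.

Ka = 1.3 × 10^-5

[H+] = 10^(-3.37) = 4.27 × 10^-4 M
At equilibrium [HA] = 0.0146 − 4.27 × 10^-4 = 1.42 × 10^-2 M
Ka = [H+][A-]/[HA] = (4.27 × 10^-4)² / 1.42 × 10^-2 = 1.3 × 10^-5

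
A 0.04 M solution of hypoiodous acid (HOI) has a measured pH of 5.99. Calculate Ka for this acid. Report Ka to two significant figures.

[H+] = 10^(-5.99) = 1.02 × 10^-6 M
At equilibrium [HA] = 0.04 − 1.02 × 10^-6 = 4.00 × 10^-2 M
Ka = [H+][A-]/[HA] = (1.02 × 10^-6)² / 4.00 × 10^-2 = 2.6 × 10^-11

Ka = 2.6 × 10^-11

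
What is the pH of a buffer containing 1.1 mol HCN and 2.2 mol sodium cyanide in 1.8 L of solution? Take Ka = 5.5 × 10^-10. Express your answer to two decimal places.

pH = 9.56

pKa = −log(5.5 × 10^-10) = 9.260
Henderson–Hasselbalch: pH = pKa + log([CN-]/[HCN]) = 9.260 + log(2.2/1.1)
pH = 9.260 + (+0.301) = 9.56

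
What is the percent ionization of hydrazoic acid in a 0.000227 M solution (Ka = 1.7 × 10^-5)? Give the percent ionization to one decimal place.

23.9%

HN3 ⇌ N3- + H+; let x = [H+] at equilibrium.
Solve x² + 1.7e-05x − 3.86e-09 = 0 → x = 5.42 × 10^-5 M
Fraction ionized = 5.42 × 10^-5 / 0.000227 = 0.2388 → 23.9%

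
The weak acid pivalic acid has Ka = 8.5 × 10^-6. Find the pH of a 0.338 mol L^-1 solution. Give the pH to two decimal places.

(CH3)3CCOOH ⇌ (CH3)3CCOO- + H+
From the ICE table, Ka = [H+]²/(0.338 − [H+]) = 8.5 × 10^-6.
Assume [H+] ≪ 0.338: [H+] ≈ √(8.5 × 10^-6 × 0.338) = 1.69 × 10^-3 M
Check: 0.5% ionized — well under 5%, approximation valid.
pH = −log[H+] = −log(1.69 × 10^-3) = 2.77

pH = 2.77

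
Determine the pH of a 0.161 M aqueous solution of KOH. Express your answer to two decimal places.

KOH is a strong base; [OH-] = 0.161 M.
pOH = -log(0.161) = 0.79
pH = 14.00 - 0.79 = 13.21

pH = 13.21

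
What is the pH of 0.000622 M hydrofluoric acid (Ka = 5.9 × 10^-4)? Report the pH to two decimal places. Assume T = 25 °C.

pH = 3.42

HF ⇌ F- + H+
From the ICE table, Ka = x²/(0.000622 − x) = 5.9 × 10^-4.
The 5% rule fails; solving x² + Ka·x − Ka·C₀ = 0 exactly:
x = (−Ka + √(Ka² + 4·Ka·C₀))/2 = 3.79 × 10^-4 M
pH = −log(3.79 × 10^-4) = 3.42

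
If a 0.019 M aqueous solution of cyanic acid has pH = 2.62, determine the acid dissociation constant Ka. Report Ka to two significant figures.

Ka = 3.5 × 10^-4

[H+] = 10^(-2.62) = 2.40 × 10^-3 M
At equilibrium [HA] = 0.019 − 2.40 × 10^-3 = 1.66 × 10^-2 M
Ka = [H+][A-]/[HA] = (2.40 × 10^-3)² / 1.66 × 10^-2 = 3.5 × 10^-4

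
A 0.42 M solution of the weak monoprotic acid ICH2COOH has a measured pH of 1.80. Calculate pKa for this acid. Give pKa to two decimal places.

pKa = 3.21

[H+] = 10^(-1.80) = 1.58 × 10^-2 M
At equilibrium [HA] = 0.42 − 1.58 × 10^-2 = 4.04 × 10^-1 M
Ka = [H+][A-]/[HA] = (1.58 × 10^-2)² / 4.04 × 10^-1 = 6.18 × 10^-4
pKa = -log(6.18 × 10^-4) = 3.21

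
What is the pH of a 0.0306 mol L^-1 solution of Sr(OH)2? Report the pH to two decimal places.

pH = 12.79

Sr(OH)2 is a strong base (each formula unit releases 2 OH-); [OH-] = 0.0612 M.
pOH = -log(0.0612) = 1.21
pH = 14.00 - 1.21 = 12.79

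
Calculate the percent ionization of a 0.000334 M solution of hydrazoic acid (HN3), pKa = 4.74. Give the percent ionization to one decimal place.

HN3 ⇌ N3- + H+; let x = [H+] at equilibrium.
Ka = 10^(−4.74) = 1.82 × 10^-5
Ka = x²/(C₀ − x); solving the quadratic gives x = 6.94 × 10^-5 M.
Fraction ionized = 6.94 × 10^-5 / 0.000334 = 0.2078 → 20.8%

20.8%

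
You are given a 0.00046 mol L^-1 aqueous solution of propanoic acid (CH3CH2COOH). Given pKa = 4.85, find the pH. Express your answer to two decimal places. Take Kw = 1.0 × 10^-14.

pH = 4.13

CH3CH2COOH ⇌ CH3CH2COO- + H+
Ka = 10^(−4.85) = 1.41 × 10^-5
From the ICE table, Ka = [H+]²/(0.00046 − [H+]) = 1.41 × 10^-5.
Here C₀/Ka ≈ 32.6, so the small-[H+] approximation fails. Use the quadratic:
[H+] = [−1.41e-05 + √(1.41e-05² + 2.59e-08)]/2 = 7.38 × 10^-5 M
pH = −log[H+] = −log(7.38 × 10^-5) = 4.13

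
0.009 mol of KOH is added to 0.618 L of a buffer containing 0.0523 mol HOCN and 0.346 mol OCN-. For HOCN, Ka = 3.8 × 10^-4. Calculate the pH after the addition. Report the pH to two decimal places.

pH = 4.33

OH- converts HOCN to OCN-: HOCN → 0.0433 mol, OCN- → 0.355 mol.
pKa = −log(3.8 × 10^-4) = 3.420
Henderson–Hasselbalch with mole ratio 0.355/0.0433: pH = 3.420 + (+0.914)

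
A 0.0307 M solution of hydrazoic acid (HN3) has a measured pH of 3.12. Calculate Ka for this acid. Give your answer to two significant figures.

[H+] = 10^(-3.12) = 7.59 × 10^-4 M
At equilibrium [HA] = 0.0307 − 7.59 × 10^-4 = 2.99 × 10^-2 M
Ka = [H+][A-]/[HA] = (7.59 × 10^-4)² / 2.99 × 10^-2 = 1.9 × 10^-5

Ka = 1.9 × 10^-5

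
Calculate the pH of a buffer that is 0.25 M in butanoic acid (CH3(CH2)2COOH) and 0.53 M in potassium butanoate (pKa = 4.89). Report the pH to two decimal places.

Henderson–Hasselbalch: pH = pKa + log([CH3(CH2)2COO-]/[CH3(CH2)2COOH]) = 4.89 + log(0.53/0.25)
pH = 4.89 + (+0.326) = 5.22

pH = 5.22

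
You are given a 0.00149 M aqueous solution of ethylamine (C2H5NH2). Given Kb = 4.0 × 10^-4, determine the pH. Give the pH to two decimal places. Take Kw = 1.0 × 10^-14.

pH = 10.78

C2H5NH2 + H2O ⇌ C2H5NH3+ + OH-
Kb = [OH-]²/(0.00149 − [OH-]) = 4.0 × 10^-4
The 5% rule fails; solving [OH-]² + Kb·[OH-] − Kb·C₀ = 0 exactly:
[OH-] = [−0.0004 + √(0.0004² + 2.38e-06)]/2 = 5.97 × 10^-4 M
pOH = 3.22, so pH = 14.00 − pOH = 10.78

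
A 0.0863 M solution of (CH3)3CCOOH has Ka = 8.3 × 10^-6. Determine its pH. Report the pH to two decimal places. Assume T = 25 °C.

(CH3)3CCOOH ⇌ (CH3)3CCOO- + H+
From the ICE table, Ka = [H+]²/(0.0863 − [H+]) = 8.3 × 10^-6.
Assume [H+] ≪ 0.0863: [H+] ≈ √(8.3 × 10^-6 × 0.0863) = 8.46 × 10^-4 M
pH = −log(8.46 × 10^-4) = 3.07

pH = 3.07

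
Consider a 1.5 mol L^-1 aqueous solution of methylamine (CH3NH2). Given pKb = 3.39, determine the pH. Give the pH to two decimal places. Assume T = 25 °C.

pH = 12.39

CH3NH2 + H2O ⇌ CH3NH3+ + OH-
Kb = 10^(−3.39) = 4.07 × 10^-4
From the ICE table, Kb = [OH-]²/(1.5 − [OH-]) = 4.07 × 10^-4.
Since Kb ≪ C₀, [OH-] ≈ √(Kb·C₀) = 2.47 × 10^-2 M.
pOH = −log(2.47 × 10^-2) = 1.61; pH = 14.00 − 1.61 = 12.39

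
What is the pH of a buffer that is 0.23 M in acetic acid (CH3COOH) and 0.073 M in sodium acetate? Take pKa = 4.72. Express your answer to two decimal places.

pH = 4.22

pH = pKa + log([A⁻]/[HA]) = 4.72 + log(0.073/0.23)
pH = 4.72 + (-0.498) = 4.22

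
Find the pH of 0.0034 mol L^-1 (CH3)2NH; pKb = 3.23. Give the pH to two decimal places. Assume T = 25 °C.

pH = 11.06

(CH3)2NH + H2O ⇌ (CH3)2NH2+ + OH-
Kb = 10^(−3.23) = 5.89 × 10^-4
From the ICE table, Kb = [OH-]²/(0.0034 − [OH-]) = 5.89 × 10^-4.
[OH-] is not negligible relative to C₀; solve [OH-]² + 0.000589·[OH-] − 2e-06 = 0.
[OH-] = (−Kb + √(Kb² + 4·Kb·C₀))/2 = 1.15 × 10^-3 M
pOH = −log(1.15 × 10^-3) = 2.94; pH = 14.00 − 2.94 = 11.06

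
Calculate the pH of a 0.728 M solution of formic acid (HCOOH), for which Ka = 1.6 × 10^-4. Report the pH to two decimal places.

HCOOH ⇌ HCOO- + H+
From the ICE table, Ka = x²/(0.728 − x) = 1.6 × 10^-4.
Assume x ≪ 0.728: x ≈ √(1.6 × 10^-4 × 0.728) = 1.08 × 10^-2 M
(x/C₀ = 1.5% < 5%, so the approximation holds.)
pH = −log(1.08 × 10^-2) = 1.97

pH = 1.97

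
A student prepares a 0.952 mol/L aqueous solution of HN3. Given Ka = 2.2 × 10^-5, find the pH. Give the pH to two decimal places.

pH = 2.34

HN3 ⇌ N3- + H+
From the ICE table, Ka = [H+]²/(0.952 − [H+]) = 2.2 × 10^-5.
Since Ka ≪ C₀, [H+] ≈ √(Ka·C₀) = 4.58 × 10^-3 M.
pH = −log(4.58 × 10^-3) = 2.34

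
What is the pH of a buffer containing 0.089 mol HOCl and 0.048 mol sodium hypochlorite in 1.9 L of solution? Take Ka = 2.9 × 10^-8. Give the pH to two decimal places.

pKa = −log(2.9 × 10^-8) = 7.538
Using pH = pKa + log([base]/[acid]) with [base]/[acid] = 0.048/0.089:
pH = 7.538 + (-0.268) = 7.27

pH = 7.27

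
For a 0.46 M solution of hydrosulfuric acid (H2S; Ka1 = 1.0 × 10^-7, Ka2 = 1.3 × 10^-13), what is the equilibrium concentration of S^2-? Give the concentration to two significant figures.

First ionization gives [H+] ≈ [HS-] = 2.14 × 10^-4 M.
Second step: Ka2 = [H+][S^2-]/[HS-] ≈ [S^2-] (since [H+] ≈ [HS-]).
So [S^2-] ≈ Ka2.

1.3 × 10^-13 M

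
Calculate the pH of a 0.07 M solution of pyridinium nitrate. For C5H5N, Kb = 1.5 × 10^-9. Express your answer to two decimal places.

C5H5NH+ is the conjugate acid of the weak base C5H5N.
Ka = Kw/Kb = 1.0×10^-14 / 1.5 × 10^-9 = 6.67 × 10^-6
From the ICE table, Ka = [H+]²/(0.07 − [H+]) = 6.67 × 10^-6.
Assume [H+] ≪ 0.07: [H+] ≈ √(6.67 × 10^-6 × 0.07) = 6.83 × 10^-4 M
Check: 0.98% ionized — well under 5%, approximation valid.
pH = −log(6.83 × 10^-4) = 3.17

pH = 3.17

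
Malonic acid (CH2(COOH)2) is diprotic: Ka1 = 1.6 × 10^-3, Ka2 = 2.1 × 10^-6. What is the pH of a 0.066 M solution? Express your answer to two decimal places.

Since Ka1 ≫ Ka2, the first ionization dominates [H+].
Ka1 = x²/(0.066 − x) = 1.6 × 10^-3
Solving the quadratic: x = (−Ka1 + √(Ka1² + 4·Ka1·C₀))/2 = 9.51 × 10^-3 M
pH = −log(9.51 × 10^-3) = 2.02

pH = 2.02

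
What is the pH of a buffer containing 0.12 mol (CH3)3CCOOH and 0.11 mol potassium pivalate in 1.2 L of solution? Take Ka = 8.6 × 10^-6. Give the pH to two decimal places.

pH = 5.03

pKa = −log(8.6 × 10^-6) = 5.066
Henderson–Hasselbalch: pH = pKa + log([(CH3)3CCOO-]/[(CH3)3CCOOH]) = 5.066 + log(0.11/0.12)
pH = 5.066 + (-0.038) = 5.03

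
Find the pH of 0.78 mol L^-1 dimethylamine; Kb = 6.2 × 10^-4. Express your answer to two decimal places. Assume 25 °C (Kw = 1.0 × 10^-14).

(CH3)2NH + H2O ⇌ (CH3)2NH2+ + OH-
From the ICE table, Kb = [OH-]²/(0.78 − [OH-]) = 6.2 × 10^-4.
Since Kb ≪ C₀, [OH-] ≈ √(Kb·C₀) = 2.20 × 10^-2 M.
Check: 2.8% ionized — well under 5%, approximation valid.
pOH = −log(2.20 × 10^-2) = 1.66; pH = 14.00 − 1.66 = 12.34

pH = 12.34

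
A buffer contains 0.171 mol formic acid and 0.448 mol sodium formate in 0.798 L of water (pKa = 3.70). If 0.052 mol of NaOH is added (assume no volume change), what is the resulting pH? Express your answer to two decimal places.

pH = 4.32

OH- converts HCOOH to HCOO-: HCOOH → 0.119 mol, HCOO- → 0.5 mol.
pH = pKa + log([A⁻]/[HA]) = 3.70 + log(0.5/0.119) = 3.70 +0.623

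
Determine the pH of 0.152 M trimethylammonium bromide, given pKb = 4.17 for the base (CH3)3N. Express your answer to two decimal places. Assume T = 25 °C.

(CH3)3NH+ is the conjugate acid of the weak base (CH3)3N.
Kb = 10^(−4.17) = 6.76 × 10^-5
Ka = Kw/Kb = 1.0×10^-14 / 6.76 × 10^-5 = 1.48 × 10^-10
Ka = [H+]²/(0.152 − [H+]) = 1.48 × 10^-10
Assume [H+] ≪ 0.152: [H+] ≈ √(1.48 × 10^-10 × 0.152) = 4.74 × 10^-6 M
pH = −log[H+] = −log(4.74 × 10^-6) = 5.32

pH = 5.32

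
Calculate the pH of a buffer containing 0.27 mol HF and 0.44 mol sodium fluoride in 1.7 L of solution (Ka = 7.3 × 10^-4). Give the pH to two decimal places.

pH = 3.35

pKa = −log(7.3 × 10^-4) = 3.137
Henderson–Hasselbalch: pH = pKa + log([F-]/[HF]) = 3.137 + log(0.44/0.27)
pH = 3.137 + (+0.212) = 3.35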